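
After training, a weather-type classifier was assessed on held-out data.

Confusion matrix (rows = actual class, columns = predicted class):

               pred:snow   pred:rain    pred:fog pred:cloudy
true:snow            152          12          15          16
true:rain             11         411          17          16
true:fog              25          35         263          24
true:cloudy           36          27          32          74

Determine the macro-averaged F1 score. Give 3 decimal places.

0.719

Per-class F1 score (2·TP/(2·TP+FP+FN)):
  snow: TP=152, FP=11+25+36=72, FN=12+15+16=43 → 304/419 = 0.7255
  rain: TP=411, FP=12+35+27=74, FN=11+17+16=44 → 822/940 = 0.8745
  fog: TP=263, FP=15+17+32=64, FN=25+35+24=84 → 526/674 = 0.7804
  cloudy: TP=74, FP=16+16+24=56, FN=36+27+32=95 → 148/299 = 0.4950
Macro-F1 score = mean = (0.7255 + 0.8745 + 0.7804 + 0.4950) / 4 = 0.719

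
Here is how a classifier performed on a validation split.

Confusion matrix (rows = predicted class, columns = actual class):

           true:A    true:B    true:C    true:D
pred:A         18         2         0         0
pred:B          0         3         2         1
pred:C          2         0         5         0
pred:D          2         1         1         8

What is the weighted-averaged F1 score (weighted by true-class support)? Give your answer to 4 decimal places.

0.7566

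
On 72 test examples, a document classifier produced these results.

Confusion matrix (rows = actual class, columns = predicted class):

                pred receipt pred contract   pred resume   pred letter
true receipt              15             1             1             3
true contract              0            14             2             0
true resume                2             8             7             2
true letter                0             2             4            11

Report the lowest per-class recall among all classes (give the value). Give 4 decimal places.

Per-class recall (TP/(TP+FN)):
  receipt: TP=15, FN=1+1+3=5 → 15/20 = 0.75000
  contract: TP=14, FN=0+2+0=2 → 14/16 = 0.87500
  resume: TP=7, FN=2+8+2=12 → 7/19 = 0.36842
  letter: TP=11, FN=0+2+4=6 → 11/17 = 0.64706
Lowest is class 'resume' with recall = 0.3684.

0.3684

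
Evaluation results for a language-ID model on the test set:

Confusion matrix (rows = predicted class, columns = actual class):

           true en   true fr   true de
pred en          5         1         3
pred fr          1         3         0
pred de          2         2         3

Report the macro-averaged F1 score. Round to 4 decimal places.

Per-class F1 score (2·TP/(2·TP+FP+FN)):
  en: TP=5, FP=1+3=4, FN=1+2=3 → 10/17 = 0.58824
  fr: TP=3, FP=1+0=1, FN=1+2=3 → 6/10 = 0.60000
  de: TP=3, FP=2+2=4, FN=3+0=3 → 6/13 = 0.46154
Macro-F1 score = mean = (0.58824 + 0.60000 + 0.46154) / 3 = 0.5499

0.5499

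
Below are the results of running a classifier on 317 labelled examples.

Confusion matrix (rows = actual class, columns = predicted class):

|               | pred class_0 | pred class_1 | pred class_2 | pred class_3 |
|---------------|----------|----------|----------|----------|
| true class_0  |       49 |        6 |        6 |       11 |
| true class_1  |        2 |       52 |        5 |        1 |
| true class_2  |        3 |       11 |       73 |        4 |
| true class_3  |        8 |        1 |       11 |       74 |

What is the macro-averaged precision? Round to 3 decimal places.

0.781

Per-class precision (TP/(TP+FP)):
  class_0: TP=49, FP=2+3+8=13 → 49/62 = 0.7903
  class_1: TP=52, FP=6+11+1=18 → 52/70 = 0.7429
  class_2: TP=73, FP=6+5+11=22 → 73/95 = 0.7684
  class_3: TP=74, FP=11+1+4=16 → 74/90 = 0.8222
Macro-precision = mean = (0.7903 + 0.7429 + 0.7684 + 0.8222) / 4 = 0.781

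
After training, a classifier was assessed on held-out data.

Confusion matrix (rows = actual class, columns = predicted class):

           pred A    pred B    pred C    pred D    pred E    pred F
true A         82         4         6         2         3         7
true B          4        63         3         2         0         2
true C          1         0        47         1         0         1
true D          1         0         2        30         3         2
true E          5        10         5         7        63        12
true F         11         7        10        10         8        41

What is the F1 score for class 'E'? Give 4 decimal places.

Treat 'E' as positive and all other classes as negative.
F1 score = 2·TP/(2·TP+FP+FN).
E: TP=63, FP=3+0+0+3+8=14, FN=5+10+5+7+12=39 → 126/179 = 0.70391

0.7039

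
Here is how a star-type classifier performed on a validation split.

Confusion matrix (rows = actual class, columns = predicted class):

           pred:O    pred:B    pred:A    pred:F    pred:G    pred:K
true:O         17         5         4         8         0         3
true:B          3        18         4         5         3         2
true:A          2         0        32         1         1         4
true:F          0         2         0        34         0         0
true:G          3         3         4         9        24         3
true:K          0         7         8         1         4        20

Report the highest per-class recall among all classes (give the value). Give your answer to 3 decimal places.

0.944

Per-class recall (TP/(TP+FN)):
  O: TP=17, FN=5+4+8+0+3=20 → 17/37 = 0.4595
  B: TP=18, FN=3+4+5+3+2=17 → 18/35 = 0.5143
  A: TP=32, FN=2+0+1+1+4=8 → 32/40 = 0.8000
  F: TP=34, FN=0+2+0+0+0=2 → 34/36 = 0.9444
  G: TP=24, FN=3+3+4+9+3=22 → 24/46 = 0.5217
  K: TP=20, FN=0+7+8+1+4=20 → 20/40 = 0.5000
Highest is class 'F' with recall = 0.944.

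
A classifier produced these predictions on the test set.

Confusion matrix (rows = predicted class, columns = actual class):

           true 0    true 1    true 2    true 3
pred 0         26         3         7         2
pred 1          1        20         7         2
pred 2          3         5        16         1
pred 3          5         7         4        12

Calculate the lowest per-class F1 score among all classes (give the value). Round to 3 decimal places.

0.533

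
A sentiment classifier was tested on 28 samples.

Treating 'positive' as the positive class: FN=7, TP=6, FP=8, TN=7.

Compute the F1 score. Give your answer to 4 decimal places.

0.4444

Precision = TP/(TP+FP) = 6/14 = 0.4286
Recall = TP/(TP+FN) = 6/13 = 0.4615
F1 = 2·TP/(2·TP+FP+FN) = 12/27 = 0.4444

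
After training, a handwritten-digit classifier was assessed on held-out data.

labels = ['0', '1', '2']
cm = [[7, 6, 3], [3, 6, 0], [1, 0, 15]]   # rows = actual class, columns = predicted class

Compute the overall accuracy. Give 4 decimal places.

0.6829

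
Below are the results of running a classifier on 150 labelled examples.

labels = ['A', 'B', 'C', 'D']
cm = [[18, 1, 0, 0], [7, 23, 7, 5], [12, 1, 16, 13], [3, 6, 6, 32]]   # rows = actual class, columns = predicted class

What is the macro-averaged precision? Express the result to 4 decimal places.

Per-class precision (TP/(TP+FP)):
  A: TP=18, FP=7+12+3=22 → 18/40 = 0.45000
  B: TP=23, FP=1+1+6=8 → 23/31 = 0.74194
  C: TP=16, FP=0+7+6=13 → 16/29 = 0.55172
  D: TP=32, FP=0+5+13=18 → 32/50 = 0.64000
Macro-precision = mean = (0.45000 + 0.74194 + 0.55172 + 0.64000) / 4 = 0.5959

0.5959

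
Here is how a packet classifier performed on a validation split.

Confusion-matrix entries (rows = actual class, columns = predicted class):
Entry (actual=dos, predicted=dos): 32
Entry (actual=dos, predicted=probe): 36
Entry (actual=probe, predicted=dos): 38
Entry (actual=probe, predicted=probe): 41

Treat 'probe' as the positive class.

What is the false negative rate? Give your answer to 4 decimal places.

FNR = FN/(FN+TP) = 38/(38+41) = 0.4810

0.4810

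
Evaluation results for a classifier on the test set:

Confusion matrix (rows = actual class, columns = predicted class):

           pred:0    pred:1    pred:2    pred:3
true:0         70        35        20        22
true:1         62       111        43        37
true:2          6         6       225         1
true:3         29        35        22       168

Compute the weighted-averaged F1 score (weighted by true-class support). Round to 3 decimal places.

Per-class F1 score (2·TP/(2·TP+FP+FN)):
  0: TP=70, FP=62+6+29=97, FN=35+20+22=77 → 140/314 = 0.4459
  1: TP=111, FP=35+6+35=76, FN=62+43+37=142 → 222/440 = 0.5045
  2: TP=225, FP=20+43+22=85, FN=6+6+1=13 → 450/548 = 0.8212
  3: TP=168, FP=22+37+1=60, FN=29+35+22=86 → 336/482 = 0.6971
Weighted-F1 score = Σ (supportᵢ/N)·F1 scoreᵢ with N=892: (147/892)·0.4459 + (253/892)·0.5045 + (238/892)·0.8212 + (254/892)·0.6971 = 0.634

0.634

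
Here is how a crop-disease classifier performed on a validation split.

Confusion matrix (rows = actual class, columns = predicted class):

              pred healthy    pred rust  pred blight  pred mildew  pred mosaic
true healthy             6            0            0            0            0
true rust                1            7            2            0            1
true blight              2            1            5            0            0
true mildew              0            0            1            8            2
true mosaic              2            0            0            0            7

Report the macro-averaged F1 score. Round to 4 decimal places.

Per-class F1 score (2·TP/(2·TP+FP+FN)):
  healthy: TP=6, FP=1+2+0+2=5, FN=0+0+0+0=0 → 12/17 = 0.70588
  rust: TP=7, FP=0+1+0+0=1, FN=1+2+0+1=4 → 14/19 = 0.73684
  blight: TP=5, FP=0+2+1+0=3, FN=2+1+0+0=3 → 10/16 = 0.62500
  mildew: TP=8, FP=0+0+0+0=0, FN=0+0+1+2=3 → 16/19 = 0.84211
  mosaic: TP=7, FP=0+1+0+2=3, FN=2+0+0+0=2 → 14/19 = 0.73684
Macro-F1 score = mean = (0.70588 + 0.73684 + 0.62500 + 0.84211 + 0.73684) / 5 = 0.7293

0.7293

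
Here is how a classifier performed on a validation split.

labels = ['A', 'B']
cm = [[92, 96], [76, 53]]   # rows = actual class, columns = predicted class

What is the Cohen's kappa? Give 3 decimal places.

-0.097

Observed agreement pₒ = trace/N = 145/317 = 0.4574
Expected agreement pₑ = Σ (rowᵢ·colᵢ)/N² = (188·168 + 129·149)/317² = 0.5056
κ = (pₒ − pₑ)/(1 − pₑ) = (0.4574 − 0.5056)/(1 − 0.5056) = -0.097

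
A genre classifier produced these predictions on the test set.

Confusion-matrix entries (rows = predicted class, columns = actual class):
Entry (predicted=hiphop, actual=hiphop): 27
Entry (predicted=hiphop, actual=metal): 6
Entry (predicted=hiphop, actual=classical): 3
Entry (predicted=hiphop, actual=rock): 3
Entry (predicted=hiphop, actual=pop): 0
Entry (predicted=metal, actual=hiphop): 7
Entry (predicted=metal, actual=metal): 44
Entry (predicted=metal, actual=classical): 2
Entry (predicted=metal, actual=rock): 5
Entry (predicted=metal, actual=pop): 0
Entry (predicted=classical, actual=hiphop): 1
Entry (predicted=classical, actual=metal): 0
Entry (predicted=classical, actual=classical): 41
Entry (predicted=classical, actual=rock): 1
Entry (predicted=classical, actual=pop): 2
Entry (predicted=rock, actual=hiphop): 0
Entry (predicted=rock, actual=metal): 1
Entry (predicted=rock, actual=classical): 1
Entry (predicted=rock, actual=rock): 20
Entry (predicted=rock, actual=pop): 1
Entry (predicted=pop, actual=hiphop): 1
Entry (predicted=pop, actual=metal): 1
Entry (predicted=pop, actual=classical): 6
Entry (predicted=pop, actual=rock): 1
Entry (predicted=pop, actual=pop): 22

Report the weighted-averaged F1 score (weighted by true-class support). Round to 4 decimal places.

0.7865

Per-class F1 score (2·TP/(2·TP+FP+FN)):
  hiphop: TP=27, FP=6+3+3+0=12, FN=7+1+0+1=9 → 54/75 = 0.72000
  metal: TP=44, FP=7+2+5+0=14, FN=6+0+1+1=8 → 88/110 = 0.80000
  classical: TP=41, FP=1+0+1+2=4, FN=3+2+1+6=12 → 82/98 = 0.83673
  rock: TP=20, FP=0+1+1+1=3, FN=3+5+1+1=10 → 40/53 = 0.75472
  pop: TP=22, FP=1+1+6+1=9, FN=0+0+2+1=3 → 44/56 = 0.78571
Weighted-F1 score = Σ (supportᵢ/N)·F1 scoreᵢ with N=196: (36/196)·0.72000 + (52/196)·0.80000 + (53/196)·0.83673 + (30/196)·0.75472 + (25/196)·0.78571 = 0.7865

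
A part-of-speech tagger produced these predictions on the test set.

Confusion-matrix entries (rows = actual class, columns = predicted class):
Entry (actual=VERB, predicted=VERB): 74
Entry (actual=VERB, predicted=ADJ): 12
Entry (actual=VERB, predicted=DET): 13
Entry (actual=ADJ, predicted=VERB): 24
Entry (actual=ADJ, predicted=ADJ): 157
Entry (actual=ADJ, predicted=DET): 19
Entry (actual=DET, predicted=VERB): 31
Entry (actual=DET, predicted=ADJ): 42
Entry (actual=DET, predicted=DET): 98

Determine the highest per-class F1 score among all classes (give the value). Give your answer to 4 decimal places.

Per-class F1 score (2·TP/(2·TP+FP+FN)):
  VERB: TP=74, FP=24+31=55, FN=12+13=25 → 148/228 = 0.64912
  ADJ: TP=157, FP=12+42=54, FN=24+19=43 → 314/411 = 0.76399
  DET: TP=98, FP=13+19=32, FN=31+42=73 → 196/301 = 0.65116
Highest is class 'ADJ' with F1 score = 0.7640.

0.7640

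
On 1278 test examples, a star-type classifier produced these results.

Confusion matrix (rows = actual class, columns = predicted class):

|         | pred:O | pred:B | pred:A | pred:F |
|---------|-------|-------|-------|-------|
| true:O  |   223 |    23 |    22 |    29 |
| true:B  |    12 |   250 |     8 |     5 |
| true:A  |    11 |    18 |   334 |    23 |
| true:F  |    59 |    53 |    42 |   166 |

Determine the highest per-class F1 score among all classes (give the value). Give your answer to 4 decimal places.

Per-class F1 score (2·TP/(2·TP+FP+FN)):
  O: TP=223, FP=12+11+59=82, FN=23+22+29=74 → 446/602 = 0.74086
  B: TP=250, FP=23+18+53=94, FN=12+8+5=25 → 500/619 = 0.80775
  A: TP=334, FP=22+8+42=72, FN=11+18+23=52 → 668/792 = 0.84343
  F: TP=166, FP=29+5+23=57, FN=59+53+42=154 → 332/543 = 0.61142
Highest is class 'A' with F1 score = 0.8434.

0.8434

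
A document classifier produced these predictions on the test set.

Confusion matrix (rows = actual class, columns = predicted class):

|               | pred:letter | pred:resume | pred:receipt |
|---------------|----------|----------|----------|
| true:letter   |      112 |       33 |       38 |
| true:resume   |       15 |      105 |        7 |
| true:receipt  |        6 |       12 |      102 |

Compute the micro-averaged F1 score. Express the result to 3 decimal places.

0.742

Micro-averaging pools counts across classes: ΣTP=319, ΣFP=111, ΣFN=111.
Micro-F1 score = 2·TP/(2·TP+FP+FN) on pooled counts = 0.742 (equals overall accuracy in single-label multiclass).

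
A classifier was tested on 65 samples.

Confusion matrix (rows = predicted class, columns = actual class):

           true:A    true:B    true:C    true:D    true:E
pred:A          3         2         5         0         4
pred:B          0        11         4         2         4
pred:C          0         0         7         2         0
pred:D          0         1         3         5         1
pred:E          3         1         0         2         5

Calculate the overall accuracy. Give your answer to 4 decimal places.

Accuracy = trace / total = (3+11+7+5+5=31) / 65 = 31/65 = 0.4769

0.4769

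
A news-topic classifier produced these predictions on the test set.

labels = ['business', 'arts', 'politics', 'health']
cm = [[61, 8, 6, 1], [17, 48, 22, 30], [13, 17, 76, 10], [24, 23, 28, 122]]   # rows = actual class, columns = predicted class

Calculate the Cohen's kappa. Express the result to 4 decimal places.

0.4662

Observed agreement pₒ = trace/N = 307/506 = 0.60672
Expected agreement pₑ = Σ (rowᵢ·colᵢ)/N² = (76·115 + 117·96 + 116·132 + 197·163)/506² = 0.26322
κ = (pₒ − pₑ)/(1 − pₑ) = (0.60672 − 0.26322)/(1 − 0.26322) = 0.4662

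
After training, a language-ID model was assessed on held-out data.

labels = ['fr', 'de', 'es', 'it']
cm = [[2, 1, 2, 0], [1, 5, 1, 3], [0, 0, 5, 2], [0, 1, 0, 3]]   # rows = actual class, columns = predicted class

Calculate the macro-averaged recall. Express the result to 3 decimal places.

Per-class recall (TP/(TP+FN)):
  fr: TP=2, FN=1+2+0=3 → 2/5 = 0.4000
  de: TP=5, FN=1+1+3=5 → 5/10 = 0.5000
  es: TP=5, FN=0+0+2=2 → 5/7 = 0.7143
  it: TP=3, FN=0+1+0=1 → 3/4 = 0.7500
Macro-recall = mean = (0.4000 + 0.5000 + 0.7143 + 0.7500) / 4 = 0.591

0.591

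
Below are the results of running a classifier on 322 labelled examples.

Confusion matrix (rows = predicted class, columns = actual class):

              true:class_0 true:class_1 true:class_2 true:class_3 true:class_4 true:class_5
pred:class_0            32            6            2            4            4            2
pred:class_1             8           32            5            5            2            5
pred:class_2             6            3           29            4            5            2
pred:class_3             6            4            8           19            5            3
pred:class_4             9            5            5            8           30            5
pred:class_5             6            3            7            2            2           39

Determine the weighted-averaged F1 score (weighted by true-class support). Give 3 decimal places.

Per-class F1 score (2·TP/(2·TP+FP+FN)):
  class_0: TP=32, FP=6+2+4+4+2=18, FN=8+6+6+9+6=35 → 64/117 = 0.5470
  class_1: TP=32, FP=8+5+5+2+5=25, FN=6+3+4+5+3=21 → 64/110 = 0.5818
  class_2: TP=29, FP=6+3+4+5+2=20, FN=2+5+8+5+7=27 → 58/105 = 0.5524
  class_3: TP=19, FP=6+4+8+5+3=26, FN=4+5+4+8+2=23 → 38/87 = 0.4368
  class_4: TP=30, FP=9+5+5+8+5=32, FN=4+2+5+5+2=18 → 60/110 = 0.5455
  class_5: TP=39, FP=6+3+7+2+2=20, FN=2+5+2+3+5=17 → 78/115 = 0.6783
Weighted-F1 score = Σ (supportᵢ/N)·F1 scoreᵢ with N=322: (67/322)·0.5470 + (53/322)·0.5818 + (56/322)·0.5524 + (42/322)·0.4368 + (48/322)·0.5455 + (56/322)·0.6783 = 0.562

0.562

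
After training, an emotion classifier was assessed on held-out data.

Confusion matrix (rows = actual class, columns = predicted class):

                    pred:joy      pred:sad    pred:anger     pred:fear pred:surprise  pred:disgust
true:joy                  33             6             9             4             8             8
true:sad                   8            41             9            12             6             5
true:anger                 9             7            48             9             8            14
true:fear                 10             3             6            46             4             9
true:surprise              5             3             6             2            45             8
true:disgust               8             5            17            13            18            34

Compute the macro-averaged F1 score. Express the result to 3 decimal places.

Per-class F1 score (2·TP/(2·TP+FP+FN)):
  joy: TP=33, FP=8+9+10+5+8=40, FN=6+9+4+8+8=35 → 66/141 = 0.4681
  sad: TP=41, FP=6+7+3+3+5=24, FN=8+9+12+6+5=40 → 82/146 = 0.5616
  anger: TP=48, FP=9+9+6+6+17=47, FN=9+7+9+8+14=47 → 96/190 = 0.5053
  fear: TP=46, FP=4+12+9+2+13=40, FN=10+3+6+4+9=32 → 92/164 = 0.5610
  surprise: TP=45, FP=8+6+8+4+18=44, FN=5+3+6+2+8=24 → 90/158 = 0.5696
  disgust: TP=34, FP=8+5+14+9+8=44, FN=8+5+17+13+18=61 → 68/173 = 0.3931
Macro-F1 score = mean = (0.4681 + 0.5616 + 0.5053 + 0.5610 + 0.5696 + 0.3931) / 6 = 0.510

0.510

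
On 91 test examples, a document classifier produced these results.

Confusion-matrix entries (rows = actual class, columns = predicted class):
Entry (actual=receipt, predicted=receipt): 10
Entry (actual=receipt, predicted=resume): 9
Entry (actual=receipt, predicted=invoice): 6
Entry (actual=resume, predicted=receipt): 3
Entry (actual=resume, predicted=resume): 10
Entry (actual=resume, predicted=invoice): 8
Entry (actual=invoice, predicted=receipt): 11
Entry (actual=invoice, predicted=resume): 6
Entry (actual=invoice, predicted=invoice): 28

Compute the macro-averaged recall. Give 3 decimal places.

Per-class recall (TP/(TP+FN)):
  receipt: TP=10, FN=9+6=15 → 10/25 = 0.4000
  resume: TP=10, FN=3+8=11 → 10/21 = 0.4762
  invoice: TP=28, FN=11+6=17 → 28/45 = 0.6222
Macro-recall = mean = (0.4000 + 0.4762 + 0.6222) / 3 = 0.499

0.499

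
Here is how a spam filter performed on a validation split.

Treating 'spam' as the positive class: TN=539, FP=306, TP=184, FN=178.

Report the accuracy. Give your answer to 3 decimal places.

Accuracy = (TP+TN)/N = (184+539)/1207 = 0.599

0.599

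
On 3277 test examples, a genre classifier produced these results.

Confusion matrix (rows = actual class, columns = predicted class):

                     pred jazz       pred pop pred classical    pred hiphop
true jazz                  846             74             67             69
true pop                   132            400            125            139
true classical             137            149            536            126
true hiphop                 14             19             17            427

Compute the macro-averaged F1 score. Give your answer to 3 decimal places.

Per-class F1 score (2·TP/(2·TP+FP+FN)):
  jazz: TP=846, FP=132+137+14=283, FN=74+67+69=210 → 1692/2185 = 0.7744
  pop: TP=400, FP=74+149+19=242, FN=132+125+139=396 → 800/1438 = 0.5563
  classical: TP=536, FP=67+125+17=209, FN=137+149+126=412 → 1072/1693 = 0.6332
  hiphop: TP=427, FP=69+139+126=334, FN=14+19+17=50 → 854/1238 = 0.6898
Macro-F1 score = mean = (0.7744 + 0.5563 + 0.6332 + 0.6898) / 4 = 0.663

0.663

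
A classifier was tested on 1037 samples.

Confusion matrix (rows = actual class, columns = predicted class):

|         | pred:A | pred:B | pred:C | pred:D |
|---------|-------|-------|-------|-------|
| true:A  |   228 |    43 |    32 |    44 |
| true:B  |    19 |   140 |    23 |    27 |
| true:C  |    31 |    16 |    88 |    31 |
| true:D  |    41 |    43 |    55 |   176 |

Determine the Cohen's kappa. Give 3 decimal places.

0.471

Observed agreement pₒ = trace/N = 632/1037 = 0.6095
Expected agreement pₑ = Σ (rowᵢ·colᵢ)/N² = (347·319 + 209·242 + 166·198 + 315·278)/1037² = 0.2620
κ = (pₒ − pₑ)/(1 − pₑ) = (0.6095 − 0.2620)/(1 − 0.2620) = 0.471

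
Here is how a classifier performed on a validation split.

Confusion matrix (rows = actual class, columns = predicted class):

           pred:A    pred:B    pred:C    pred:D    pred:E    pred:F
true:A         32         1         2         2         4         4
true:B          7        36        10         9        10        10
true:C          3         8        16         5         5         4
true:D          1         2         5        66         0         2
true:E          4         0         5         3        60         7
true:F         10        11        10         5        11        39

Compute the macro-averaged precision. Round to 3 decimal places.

Per-class precision (TP/(TP+FP)):
  A: TP=32, FP=7+3+1+4+10=25 → 32/57 = 0.5614
  B: TP=36, FP=1+8+2+0+11=22 → 36/58 = 0.6207
  C: TP=16, FP=2+10+5+5+10=32 → 16/48 = 0.3333
  D: TP=66, FP=2+9+5+3+5=24 → 66/90 = 0.7333
  E: TP=60, FP=4+10+5+0+11=30 → 60/90 = 0.6667
  F: TP=39, FP=4+10+4+2+7=27 → 39/66 = 0.5909
Macro-precision = mean = (0.5614 + 0.6207 + 0.3333 + 0.7333 + 0.6667 + 0.5909) / 6 = 0.584

0.584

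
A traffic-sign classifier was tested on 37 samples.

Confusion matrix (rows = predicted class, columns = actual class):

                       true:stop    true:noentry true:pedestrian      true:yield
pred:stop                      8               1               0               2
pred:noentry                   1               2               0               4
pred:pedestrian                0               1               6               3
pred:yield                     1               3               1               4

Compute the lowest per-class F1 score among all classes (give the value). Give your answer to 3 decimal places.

0.286

Per-class F1 score (2·TP/(2·TP+FP+FN)):
  stop: TP=8, FP=1+0+2=3, FN=1+0+1=2 → 16/21 = 0.7619
  noentry: TP=2, FP=1+0+4=5, FN=1+1+3=5 → 4/14 = 0.2857
  pedestrian: TP=6, FP=0+1+3=4, FN=0+0+1=1 → 12/17 = 0.7059
  yield: TP=4, FP=1+3+1=5, FN=2+4+3=9 → 8/22 = 0.3636
Lowest is class 'noentry' with F1 score = 0.286.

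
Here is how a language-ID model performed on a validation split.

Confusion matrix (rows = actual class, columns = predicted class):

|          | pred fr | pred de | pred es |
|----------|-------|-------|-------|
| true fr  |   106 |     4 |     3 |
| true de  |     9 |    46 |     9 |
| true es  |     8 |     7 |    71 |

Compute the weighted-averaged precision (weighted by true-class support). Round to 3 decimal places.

Per-class precision (TP/(TP+FP)):
  fr: TP=106, FP=9+8=17 → 106/123 = 0.8618
  de: TP=46, FP=4+7=11 → 46/57 = 0.8070
  es: TP=71, FP=3+9=12 → 71/83 = 0.8554
Weighted-precision = Σ (supportᵢ/N)·precisionᵢ with N=263: (113/263)·0.8618 + (64/263)·0.8070 + (86/263)·0.8554 = 0.846

0.846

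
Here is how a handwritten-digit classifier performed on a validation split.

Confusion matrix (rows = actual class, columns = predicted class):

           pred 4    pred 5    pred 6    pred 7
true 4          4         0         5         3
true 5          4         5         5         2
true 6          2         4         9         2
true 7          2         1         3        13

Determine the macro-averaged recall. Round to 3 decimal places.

0.465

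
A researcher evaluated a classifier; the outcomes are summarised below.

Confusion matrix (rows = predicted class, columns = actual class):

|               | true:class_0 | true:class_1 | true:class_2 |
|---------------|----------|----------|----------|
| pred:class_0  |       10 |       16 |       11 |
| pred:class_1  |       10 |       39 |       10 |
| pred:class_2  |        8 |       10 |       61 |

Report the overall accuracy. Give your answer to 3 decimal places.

Accuracy = trace / total = (10+39+61=110) / 175 = 110/175 = 0.629

0.629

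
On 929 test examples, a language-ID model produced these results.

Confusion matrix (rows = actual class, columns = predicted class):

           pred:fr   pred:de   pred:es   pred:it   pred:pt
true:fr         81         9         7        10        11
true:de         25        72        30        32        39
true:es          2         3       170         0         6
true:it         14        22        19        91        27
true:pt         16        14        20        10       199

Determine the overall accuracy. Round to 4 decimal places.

Accuracy = trace / total = (81+72+170+91+199=613) / 929 = 613/929 = 0.6598

0.6598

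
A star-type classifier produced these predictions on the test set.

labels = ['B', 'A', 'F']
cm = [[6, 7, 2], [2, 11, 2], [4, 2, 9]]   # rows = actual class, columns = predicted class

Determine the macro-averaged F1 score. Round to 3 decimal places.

Per-class F1 score (2·TP/(2·TP+FP+FN)):
  B: TP=6, FP=2+4=6, FN=7+2=9 → 12/27 = 0.4444
  A: TP=11, FP=7+2=9, FN=2+2=4 → 22/35 = 0.6286
  F: TP=9, FP=2+2=4, FN=4+2=6 → 18/28 = 0.6429
Macro-F1 score = mean = (0.4444 + 0.6286 + 0.6429) / 3 = 0.572

0.572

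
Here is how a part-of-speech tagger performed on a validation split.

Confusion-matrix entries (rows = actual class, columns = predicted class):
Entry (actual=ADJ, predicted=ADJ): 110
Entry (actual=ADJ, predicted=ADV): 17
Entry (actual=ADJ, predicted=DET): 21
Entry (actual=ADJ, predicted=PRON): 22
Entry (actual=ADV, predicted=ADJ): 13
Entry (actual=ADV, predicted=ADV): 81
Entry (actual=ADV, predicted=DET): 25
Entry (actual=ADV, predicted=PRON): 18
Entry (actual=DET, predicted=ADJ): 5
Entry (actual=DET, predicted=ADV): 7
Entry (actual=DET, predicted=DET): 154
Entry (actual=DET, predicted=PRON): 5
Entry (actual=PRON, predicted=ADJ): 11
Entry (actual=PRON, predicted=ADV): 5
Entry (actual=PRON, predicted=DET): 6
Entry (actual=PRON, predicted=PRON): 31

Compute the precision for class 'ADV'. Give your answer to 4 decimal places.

One-vs-rest for 'ADV': TP = diagonal; FP = other classes predicted 'ADV'; FN = 'ADV' predicted as other.
precision = TP/(TP+FP).
ADV: TP=81, FP=17+7+5=29 → 81/110 = 0.73636

0.7364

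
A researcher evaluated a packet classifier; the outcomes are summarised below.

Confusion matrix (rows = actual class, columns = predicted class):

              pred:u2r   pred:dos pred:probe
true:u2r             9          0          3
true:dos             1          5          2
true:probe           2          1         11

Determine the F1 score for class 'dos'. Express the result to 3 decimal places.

0.714

One-vs-rest for 'dos': TP = diagonal; FP = other classes predicted 'dos'; FN = 'dos' predicted as other.
F1 score = 2·TP/(2·TP+FP+FN).
dos: TP=5, FP=0+1=1, FN=1+2=3 → 10/14 = 0.7143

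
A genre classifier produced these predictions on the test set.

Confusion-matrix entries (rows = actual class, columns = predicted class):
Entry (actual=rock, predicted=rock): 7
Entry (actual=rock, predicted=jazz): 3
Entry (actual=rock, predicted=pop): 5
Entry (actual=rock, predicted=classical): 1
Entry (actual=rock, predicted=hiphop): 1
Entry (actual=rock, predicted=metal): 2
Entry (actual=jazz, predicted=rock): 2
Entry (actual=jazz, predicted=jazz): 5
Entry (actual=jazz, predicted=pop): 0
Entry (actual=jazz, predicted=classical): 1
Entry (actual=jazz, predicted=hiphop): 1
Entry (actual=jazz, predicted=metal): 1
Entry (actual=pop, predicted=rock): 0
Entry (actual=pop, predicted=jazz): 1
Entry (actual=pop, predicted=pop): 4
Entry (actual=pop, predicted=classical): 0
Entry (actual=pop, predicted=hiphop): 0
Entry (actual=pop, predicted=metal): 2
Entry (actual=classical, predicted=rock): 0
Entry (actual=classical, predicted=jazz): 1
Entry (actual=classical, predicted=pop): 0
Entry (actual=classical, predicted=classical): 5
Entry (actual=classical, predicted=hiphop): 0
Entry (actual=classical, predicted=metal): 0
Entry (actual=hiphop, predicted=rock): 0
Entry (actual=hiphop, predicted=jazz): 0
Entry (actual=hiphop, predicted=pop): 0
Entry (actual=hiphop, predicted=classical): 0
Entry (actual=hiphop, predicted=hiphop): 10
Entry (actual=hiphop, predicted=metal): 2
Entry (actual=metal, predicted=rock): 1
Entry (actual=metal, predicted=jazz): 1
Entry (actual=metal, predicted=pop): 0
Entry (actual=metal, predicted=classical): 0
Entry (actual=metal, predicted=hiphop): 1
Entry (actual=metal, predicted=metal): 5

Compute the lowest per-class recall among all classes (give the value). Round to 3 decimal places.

Per-class recall (TP/(TP+FN)):
  rock: TP=7, FN=3+5+1+1+2=12 → 7/19 = 0.3684
  jazz: TP=5, FN=2+0+1+1+1=5 → 5/10 = 0.5000
  pop: TP=4, FN=0+1+0+0+2=3 → 4/7 = 0.5714
  classical: TP=5, FN=0+1+0+0+0=1 → 5/6 = 0.8333
  hiphop: TP=10, FN=0+0+0+0+2=2 → 10/12 = 0.8333
  metal: TP=5, FN=1+1+0+0+1=3 → 5/8 = 0.6250
Lowest is class 'rock' with recall = 0.368.

0.368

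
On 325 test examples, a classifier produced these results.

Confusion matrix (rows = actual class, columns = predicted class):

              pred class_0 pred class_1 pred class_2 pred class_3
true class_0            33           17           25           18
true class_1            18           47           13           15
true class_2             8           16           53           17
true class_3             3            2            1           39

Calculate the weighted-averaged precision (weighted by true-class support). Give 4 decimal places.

Per-class precision (TP/(TP+FP)):
  class_0: TP=33, FP=18+8+3=29 → 33/62 = 0.53226
  class_1: TP=47, FP=17+16+2=35 → 47/82 = 0.57317
  class_2: TP=53, FP=25+13+1=39 → 53/92 = 0.57609
  class_3: TP=39, FP=18+15+17=50 → 39/89 = 0.43820
Weighted-precision = Σ (supportᵢ/N)·precisionᵢ with N=325: (93/325)·0.53226 + (93/325)·0.57317 + (94/325)·0.57609 + (45/325)·0.43820 = 0.5436

0.5436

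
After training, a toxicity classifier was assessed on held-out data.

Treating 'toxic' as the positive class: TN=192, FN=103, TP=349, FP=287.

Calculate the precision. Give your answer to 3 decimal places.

0.549

Precision = TP/(TP+FP) = 349/(349+287) = 349/636 = 0.549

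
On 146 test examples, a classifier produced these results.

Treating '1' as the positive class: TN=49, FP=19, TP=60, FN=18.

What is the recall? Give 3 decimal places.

0.769

Recall = TP/(TP+FN) = 60/(60+18) = 60/78 = 0.769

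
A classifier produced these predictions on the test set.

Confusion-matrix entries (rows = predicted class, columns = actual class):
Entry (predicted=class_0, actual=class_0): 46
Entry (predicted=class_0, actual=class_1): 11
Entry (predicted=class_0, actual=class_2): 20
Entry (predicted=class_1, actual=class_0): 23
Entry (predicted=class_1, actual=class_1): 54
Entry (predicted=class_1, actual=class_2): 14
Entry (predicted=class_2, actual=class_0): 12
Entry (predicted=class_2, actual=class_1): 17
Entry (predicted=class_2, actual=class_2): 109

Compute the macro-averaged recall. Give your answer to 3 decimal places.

0.663

Per-class recall (TP/(TP+FN)):
  class_0: TP=46, FN=23+12=35 → 46/81 = 0.5679
  class_1: TP=54, FN=11+17=28 → 54/82 = 0.6585
  class_2: TP=109, FN=20+14=34 → 109/143 = 0.7622
Macro-recall = mean = (0.5679 + 0.6585 + 0.7622) / 3 = 0.663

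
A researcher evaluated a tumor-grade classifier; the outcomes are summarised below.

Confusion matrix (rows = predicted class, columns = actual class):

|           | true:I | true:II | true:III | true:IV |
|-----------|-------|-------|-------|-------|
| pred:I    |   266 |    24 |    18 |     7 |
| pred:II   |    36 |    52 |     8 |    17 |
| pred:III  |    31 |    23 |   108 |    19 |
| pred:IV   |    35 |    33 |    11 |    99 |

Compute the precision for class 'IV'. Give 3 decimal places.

0.556

precision = TP/(TP+FP).
IV: TP=99, FP=35+33+11=79 → 99/178 = 0.5562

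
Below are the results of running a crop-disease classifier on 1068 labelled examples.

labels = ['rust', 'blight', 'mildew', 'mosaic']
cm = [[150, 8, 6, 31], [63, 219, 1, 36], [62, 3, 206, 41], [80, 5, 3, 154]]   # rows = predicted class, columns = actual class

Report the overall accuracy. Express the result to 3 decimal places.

Accuracy = trace / total = (150+219+206+154=729) / 1068 = 729/1068 = 0.683

0.683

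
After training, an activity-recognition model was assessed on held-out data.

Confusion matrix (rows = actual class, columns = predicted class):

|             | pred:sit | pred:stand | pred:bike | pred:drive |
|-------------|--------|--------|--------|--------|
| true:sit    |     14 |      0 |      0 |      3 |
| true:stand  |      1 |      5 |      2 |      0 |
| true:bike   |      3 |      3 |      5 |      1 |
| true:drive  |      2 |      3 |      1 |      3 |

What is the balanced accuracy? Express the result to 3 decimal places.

0.550

Balanced accuracy = mean of per-class recall.
  sit: recall = 14/17 = 0.8235
  stand: recall = 5/8 = 0.6250
  bike: recall = 5/12 = 0.4167
  drive: recall = 3/9 = 0.3333
Mean = (0.8235 + 0.6250 + 0.4167 + 0.3333) / 4 = 0.550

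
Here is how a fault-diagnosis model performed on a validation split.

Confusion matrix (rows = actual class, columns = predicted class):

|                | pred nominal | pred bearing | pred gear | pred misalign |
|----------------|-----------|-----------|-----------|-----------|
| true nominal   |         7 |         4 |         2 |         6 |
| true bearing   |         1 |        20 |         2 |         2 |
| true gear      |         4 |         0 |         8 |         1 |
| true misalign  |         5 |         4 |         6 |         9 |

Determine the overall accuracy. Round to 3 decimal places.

Accuracy = trace / total = (7+20+8+9=44) / 81 = 44/81 = 0.543

0.543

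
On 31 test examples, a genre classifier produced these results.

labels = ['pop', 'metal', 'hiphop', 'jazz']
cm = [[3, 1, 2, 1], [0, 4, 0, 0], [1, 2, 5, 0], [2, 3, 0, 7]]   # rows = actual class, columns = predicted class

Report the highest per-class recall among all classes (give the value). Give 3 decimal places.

1.000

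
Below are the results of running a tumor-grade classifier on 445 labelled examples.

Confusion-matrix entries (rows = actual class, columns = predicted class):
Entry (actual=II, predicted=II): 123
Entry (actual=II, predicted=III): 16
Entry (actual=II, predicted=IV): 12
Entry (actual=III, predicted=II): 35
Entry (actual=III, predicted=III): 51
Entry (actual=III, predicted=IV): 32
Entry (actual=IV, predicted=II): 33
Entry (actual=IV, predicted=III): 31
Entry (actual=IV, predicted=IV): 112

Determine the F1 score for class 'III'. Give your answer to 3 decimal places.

Take TP from the diagonal, FP from the rest of the 'III' prediction marginal, FN from the rest of the 'III' actual marginal.
F1 score = 2·TP/(2·TP+FP+FN).
III: TP=51, FP=16+31=47, FN=35+32=67 → 102/216 = 0.4722

0.472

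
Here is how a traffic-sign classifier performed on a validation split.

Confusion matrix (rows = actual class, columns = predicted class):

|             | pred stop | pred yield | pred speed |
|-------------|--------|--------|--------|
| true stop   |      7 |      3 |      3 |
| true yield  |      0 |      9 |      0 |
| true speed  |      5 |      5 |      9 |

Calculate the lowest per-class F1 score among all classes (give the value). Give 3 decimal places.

0.560

Per-class F1 score (2·TP/(2·TP+FP+FN)):
  stop: TP=7, FP=0+5=5, FN=3+3=6 → 14/25 = 0.5600
  yield: TP=9, FP=3+5=8, FN=0+0=0 → 18/26 = 0.6923
  speed: TP=9, FP=3+0=3, FN=5+5=10 → 18/31 = 0.5806
Lowest is class 'stop' with F1 score = 0.560.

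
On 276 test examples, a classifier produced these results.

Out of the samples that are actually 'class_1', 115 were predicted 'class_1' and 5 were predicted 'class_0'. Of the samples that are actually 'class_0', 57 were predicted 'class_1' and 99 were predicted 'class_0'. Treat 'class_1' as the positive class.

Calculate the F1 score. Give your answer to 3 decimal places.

Precision = TP/(TP+FP) = 115/172 = 0.6686
Recall = TP/(TP+FN) = 115/120 = 0.9583
F1 = 2·TP/(2·TP+FP+FN) = 230/292 = 0.788

0.788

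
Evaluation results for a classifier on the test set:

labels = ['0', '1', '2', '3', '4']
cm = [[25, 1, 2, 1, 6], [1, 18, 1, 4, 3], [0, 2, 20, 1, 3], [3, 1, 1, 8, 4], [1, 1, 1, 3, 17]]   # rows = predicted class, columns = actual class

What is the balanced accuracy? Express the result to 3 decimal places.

0.680

Balanced accuracy = mean of per-class recall.
  0: recall = 25/30 = 0.8333
  1: recall = 18/23 = 0.7826
  2: recall = 20/25 = 0.8000
  3: recall = 8/17 = 0.4706
  4: recall = 17/33 = 0.5152
Mean = (0.8333 + 0.7826 + 0.8000 + 0.4706 + 0.5152) / 5 = 0.680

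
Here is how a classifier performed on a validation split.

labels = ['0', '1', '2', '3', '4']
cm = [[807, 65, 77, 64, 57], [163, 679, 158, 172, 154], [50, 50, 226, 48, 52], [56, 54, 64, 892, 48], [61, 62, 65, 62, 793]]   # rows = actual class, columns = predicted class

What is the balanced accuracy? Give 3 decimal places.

Balanced accuracy = mean of per-class recall.
  0: recall = 807/1070 = 0.7542
  1: recall = 679/1326 = 0.5121
  2: recall = 226/426 = 0.5305
  3: recall = 892/1114 = 0.8007
  4: recall = 793/1043 = 0.7603
Mean = (0.7542 + 0.5121 + 0.5305 + 0.8007 + 0.7603) / 5 = 0.672

0.672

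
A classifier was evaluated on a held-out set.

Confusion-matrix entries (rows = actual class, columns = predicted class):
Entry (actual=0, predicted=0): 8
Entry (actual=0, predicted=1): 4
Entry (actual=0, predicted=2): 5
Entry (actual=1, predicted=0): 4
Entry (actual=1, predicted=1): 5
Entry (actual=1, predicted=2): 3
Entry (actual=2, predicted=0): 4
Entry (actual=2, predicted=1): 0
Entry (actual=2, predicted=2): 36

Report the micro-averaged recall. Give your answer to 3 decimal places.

0.710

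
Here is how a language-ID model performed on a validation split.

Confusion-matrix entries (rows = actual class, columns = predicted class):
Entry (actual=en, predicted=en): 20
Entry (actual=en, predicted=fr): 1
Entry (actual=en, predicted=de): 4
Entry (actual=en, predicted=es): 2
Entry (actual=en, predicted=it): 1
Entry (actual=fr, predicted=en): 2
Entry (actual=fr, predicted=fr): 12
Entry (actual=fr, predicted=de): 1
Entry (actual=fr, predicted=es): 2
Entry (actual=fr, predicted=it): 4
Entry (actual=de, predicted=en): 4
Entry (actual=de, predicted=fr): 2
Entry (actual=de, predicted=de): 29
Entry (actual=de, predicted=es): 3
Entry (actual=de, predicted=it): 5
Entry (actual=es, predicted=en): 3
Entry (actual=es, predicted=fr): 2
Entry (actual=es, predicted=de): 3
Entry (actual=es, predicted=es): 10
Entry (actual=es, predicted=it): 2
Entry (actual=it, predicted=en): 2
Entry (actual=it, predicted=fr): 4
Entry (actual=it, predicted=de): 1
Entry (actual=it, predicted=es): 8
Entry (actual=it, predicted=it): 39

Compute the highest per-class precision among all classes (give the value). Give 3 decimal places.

Per-class precision (TP/(TP+FP)):
  en: TP=20, FP=2+4+3+2=11 → 20/31 = 0.6452
  fr: TP=12, FP=1+2+2+4=9 → 12/21 = 0.5714
  de: TP=29, FP=4+1+3+1=9 → 29/38 = 0.7632
  es: TP=10, FP=2+2+3+8=15 → 10/25 = 0.4000
  it: TP=39, FP=1+4+5+2=12 → 39/51 = 0.7647
Highest is class 'it' with precision = 0.765.

0.765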